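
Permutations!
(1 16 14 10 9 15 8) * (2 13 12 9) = [0, 16, 13, 3, 4, 5, 6, 7, 1, 15, 2, 11, 9, 12, 10, 8, 14] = (1 16 14 10 2 13 12 9 15 8)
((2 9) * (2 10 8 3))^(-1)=(2 3 8 10 9)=((2 9 10 8 3))^(-1)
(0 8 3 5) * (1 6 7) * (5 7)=(0 8 3 7 1 6 5)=[8, 6, 2, 7, 4, 0, 5, 1, 3]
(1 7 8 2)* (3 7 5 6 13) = (1 5 6 13 3 7 8 2) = [0, 5, 1, 7, 4, 6, 13, 8, 2, 9, 10, 11, 12, 3]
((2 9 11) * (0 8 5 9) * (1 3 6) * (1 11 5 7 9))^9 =(0 2 11 6 3 1 5 9 7 8)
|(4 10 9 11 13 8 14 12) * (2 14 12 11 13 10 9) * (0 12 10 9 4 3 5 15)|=35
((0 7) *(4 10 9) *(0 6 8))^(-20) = ((0 7 6 8)(4 10 9))^(-20) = (4 10 9)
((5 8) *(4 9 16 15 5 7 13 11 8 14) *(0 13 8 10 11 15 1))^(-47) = ((0 13 15 5 14 4 9 16 1)(7 8)(10 11))^(-47) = (0 16 4 5 13 1 9 14 15)(7 8)(10 11)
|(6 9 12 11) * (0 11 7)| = |(0 11 6 9 12 7)| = 6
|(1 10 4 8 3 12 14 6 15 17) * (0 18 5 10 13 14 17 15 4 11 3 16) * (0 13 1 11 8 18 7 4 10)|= |(0 7 4 18 5)(3 12 17 11)(6 10 8 16 13 14)|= 60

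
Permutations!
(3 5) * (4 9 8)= (3 5)(4 9 8)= [0, 1, 2, 5, 9, 3, 6, 7, 4, 8]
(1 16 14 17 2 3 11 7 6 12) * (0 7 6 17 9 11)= (0 7 17 2 3)(1 16 14 9 11 6 12)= [7, 16, 3, 0, 4, 5, 12, 17, 8, 11, 10, 6, 1, 13, 9, 15, 14, 2]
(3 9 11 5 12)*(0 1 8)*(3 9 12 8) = (0 1 3 12 9 11 5 8) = [1, 3, 2, 12, 4, 8, 6, 7, 0, 11, 10, 5, 9]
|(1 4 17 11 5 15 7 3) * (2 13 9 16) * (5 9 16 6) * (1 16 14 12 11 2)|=|(1 4 17 2 13 14 12 11 9 6 5 15 7 3 16)|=15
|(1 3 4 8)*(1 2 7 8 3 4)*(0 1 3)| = 3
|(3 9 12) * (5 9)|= 4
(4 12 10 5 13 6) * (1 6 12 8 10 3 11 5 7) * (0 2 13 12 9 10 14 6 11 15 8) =[2, 11, 13, 15, 0, 12, 4, 1, 14, 10, 7, 5, 3, 9, 6, 8] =(0 2 13 9 10 7 1 11 5 12 3 15 8 14 6 4)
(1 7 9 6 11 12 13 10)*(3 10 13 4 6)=(13)(1 7 9 3 10)(4 6 11 12)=[0, 7, 2, 10, 6, 5, 11, 9, 8, 3, 1, 12, 4, 13]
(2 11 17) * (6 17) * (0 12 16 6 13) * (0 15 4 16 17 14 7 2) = [12, 1, 11, 3, 16, 5, 14, 2, 8, 9, 10, 13, 17, 15, 7, 4, 6, 0] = (0 12 17)(2 11 13 15 4 16 6 14 7)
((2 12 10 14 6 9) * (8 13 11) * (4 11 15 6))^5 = ((2 12 10 14 4 11 8 13 15 6 9))^5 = (2 11 9 4 6 14 15 10 13 12 8)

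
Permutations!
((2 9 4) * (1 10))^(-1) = (1 10)(2 4 9)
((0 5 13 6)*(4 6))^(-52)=((0 5 13 4 6))^(-52)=(0 4 5 6 13)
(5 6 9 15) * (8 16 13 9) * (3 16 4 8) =(3 16 13 9 15 5 6)(4 8) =[0, 1, 2, 16, 8, 6, 3, 7, 4, 15, 10, 11, 12, 9, 14, 5, 13]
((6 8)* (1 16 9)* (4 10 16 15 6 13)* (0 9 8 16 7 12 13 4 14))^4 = ((0 9 1 15 6 16 8 4 10 7 12 13 14))^4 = (0 6 10 14 15 4 13 1 8 12 9 16 7)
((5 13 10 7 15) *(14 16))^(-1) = ((5 13 10 7 15)(14 16))^(-1) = (5 15 7 10 13)(14 16)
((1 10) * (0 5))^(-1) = (0 5)(1 10)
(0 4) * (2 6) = (0 4)(2 6) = [4, 1, 6, 3, 0, 5, 2]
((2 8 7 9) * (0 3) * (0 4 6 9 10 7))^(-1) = ((0 3 4 6 9 2 8)(7 10))^(-1) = (0 8 2 9 6 4 3)(7 10)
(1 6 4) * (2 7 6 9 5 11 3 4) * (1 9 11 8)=(1 11 3 4 9 5 8)(2 7 6)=[0, 11, 7, 4, 9, 8, 2, 6, 1, 5, 10, 3]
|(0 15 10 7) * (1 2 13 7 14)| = 8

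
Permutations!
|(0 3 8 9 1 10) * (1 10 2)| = |(0 3 8 9 10)(1 2)| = 10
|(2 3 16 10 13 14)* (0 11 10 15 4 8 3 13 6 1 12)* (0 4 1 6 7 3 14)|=14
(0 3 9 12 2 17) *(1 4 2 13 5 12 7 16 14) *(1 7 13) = (0 3 9 13 5 12 1 4 2 17)(7 16 14) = [3, 4, 17, 9, 2, 12, 6, 16, 8, 13, 10, 11, 1, 5, 7, 15, 14, 0]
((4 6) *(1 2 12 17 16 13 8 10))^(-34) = (1 8 16 12)(2 10 13 17)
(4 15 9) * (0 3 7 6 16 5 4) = [3, 1, 2, 7, 15, 4, 16, 6, 8, 0, 10, 11, 12, 13, 14, 9, 5] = (0 3 7 6 16 5 4 15 9)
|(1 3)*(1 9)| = 3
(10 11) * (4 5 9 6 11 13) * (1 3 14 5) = [0, 3, 2, 14, 1, 9, 11, 7, 8, 6, 13, 10, 12, 4, 5] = (1 3 14 5 9 6 11 10 13 4)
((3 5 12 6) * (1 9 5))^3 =((1 9 5 12 6 3))^3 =(1 12)(3 5)(6 9)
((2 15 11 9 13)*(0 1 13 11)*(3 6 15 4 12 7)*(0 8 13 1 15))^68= (0 3 12 2 8)(4 13 15 6 7)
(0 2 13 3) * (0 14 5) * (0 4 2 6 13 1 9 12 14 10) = (0 6 13 3 10)(1 9 12 14 5 4 2) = [6, 9, 1, 10, 2, 4, 13, 7, 8, 12, 0, 11, 14, 3, 5]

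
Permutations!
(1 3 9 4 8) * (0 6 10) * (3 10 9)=(0 6 9 4 8 1 10)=[6, 10, 2, 3, 8, 5, 9, 7, 1, 4, 0]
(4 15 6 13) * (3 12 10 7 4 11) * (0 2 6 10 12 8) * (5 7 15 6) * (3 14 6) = (0 2 5 7 4 3 8)(6 13 11 14)(10 15) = [2, 1, 5, 8, 3, 7, 13, 4, 0, 9, 15, 14, 12, 11, 6, 10]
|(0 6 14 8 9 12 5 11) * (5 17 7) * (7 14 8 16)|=|(0 6 8 9 12 17 14 16 7 5 11)|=11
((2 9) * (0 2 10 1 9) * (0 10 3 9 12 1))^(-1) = ((0 2 10)(1 12)(3 9))^(-1) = (0 10 2)(1 12)(3 9)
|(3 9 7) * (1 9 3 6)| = |(1 9 7 6)| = 4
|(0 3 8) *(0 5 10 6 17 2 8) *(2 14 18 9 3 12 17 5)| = 42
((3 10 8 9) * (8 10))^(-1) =(10)(3 9 8)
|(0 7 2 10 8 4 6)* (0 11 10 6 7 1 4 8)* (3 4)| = |(0 1 3 4 7 2 6 11 10)| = 9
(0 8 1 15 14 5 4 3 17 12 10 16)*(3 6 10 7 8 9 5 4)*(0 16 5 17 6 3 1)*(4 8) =(0 9 17 12 7 4 3 6 10 5 1 15 14 8) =[9, 15, 2, 6, 3, 1, 10, 4, 0, 17, 5, 11, 7, 13, 8, 14, 16, 12]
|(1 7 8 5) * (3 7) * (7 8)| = |(1 3 8 5)| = 4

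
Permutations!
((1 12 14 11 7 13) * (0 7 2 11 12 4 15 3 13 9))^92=(0 9 7)(1 15 13 4 3)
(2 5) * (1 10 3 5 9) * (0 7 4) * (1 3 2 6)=[7, 10, 9, 5, 0, 6, 1, 4, 8, 3, 2]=(0 7 4)(1 10 2 9 3 5 6)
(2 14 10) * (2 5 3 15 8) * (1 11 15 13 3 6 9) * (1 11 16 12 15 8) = (1 16 12 15)(2 14 10 5 6 9 11 8)(3 13) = [0, 16, 14, 13, 4, 6, 9, 7, 2, 11, 5, 8, 15, 3, 10, 1, 12]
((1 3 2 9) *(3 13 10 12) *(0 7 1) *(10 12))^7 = (0 9 2 3 12 13 1 7)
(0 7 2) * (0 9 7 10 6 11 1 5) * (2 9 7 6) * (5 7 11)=(0 10 2 11 1 7 9 6 5)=[10, 7, 11, 3, 4, 0, 5, 9, 8, 6, 2, 1]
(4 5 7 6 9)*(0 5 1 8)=(0 5 7 6 9 4 1 8)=[5, 8, 2, 3, 1, 7, 9, 6, 0, 4]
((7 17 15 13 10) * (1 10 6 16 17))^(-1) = ((1 10 7)(6 16 17 15 13))^(-1) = (1 7 10)(6 13 15 17 16)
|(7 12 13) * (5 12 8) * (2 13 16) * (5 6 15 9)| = 10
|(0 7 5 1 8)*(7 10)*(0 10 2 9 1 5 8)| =|(0 2 9 1)(7 8 10)| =12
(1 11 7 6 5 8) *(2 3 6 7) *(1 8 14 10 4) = (1 11 2 3 6 5 14 10 4) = [0, 11, 3, 6, 1, 14, 5, 7, 8, 9, 4, 2, 12, 13, 10]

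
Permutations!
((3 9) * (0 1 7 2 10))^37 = (0 7 10 1 2)(3 9) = ((0 1 7 2 10)(3 9))^37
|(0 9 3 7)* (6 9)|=5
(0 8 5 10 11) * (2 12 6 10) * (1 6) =(0 8 5 2 12 1 6 10 11) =[8, 6, 12, 3, 4, 2, 10, 7, 5, 9, 11, 0, 1]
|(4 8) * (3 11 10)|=|(3 11 10)(4 8)|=6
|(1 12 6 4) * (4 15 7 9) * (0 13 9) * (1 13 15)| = 3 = |(0 15 7)(1 12 6)(4 13 9)|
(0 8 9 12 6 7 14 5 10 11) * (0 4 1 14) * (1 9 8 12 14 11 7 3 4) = [12, 11, 2, 4, 9, 10, 3, 0, 8, 14, 7, 1, 6, 13, 5] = (0 12 6 3 4 9 14 5 10 7)(1 11)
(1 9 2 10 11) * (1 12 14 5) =(1 9 2 10 11 12 14 5) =[0, 9, 10, 3, 4, 1, 6, 7, 8, 2, 11, 12, 14, 13, 5]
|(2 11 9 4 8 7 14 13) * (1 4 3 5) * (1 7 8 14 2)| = 12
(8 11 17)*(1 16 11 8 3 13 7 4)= (1 16 11 17 3 13 7 4)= [0, 16, 2, 13, 1, 5, 6, 4, 8, 9, 10, 17, 12, 7, 14, 15, 11, 3]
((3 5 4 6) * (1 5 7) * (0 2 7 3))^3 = (0 1 6 7 4 2 5)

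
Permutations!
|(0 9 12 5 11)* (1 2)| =|(0 9 12 5 11)(1 2)| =10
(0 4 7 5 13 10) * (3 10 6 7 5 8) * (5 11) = (0 4 11 5 13 6 7 8 3 10) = [4, 1, 2, 10, 11, 13, 7, 8, 3, 9, 0, 5, 12, 6]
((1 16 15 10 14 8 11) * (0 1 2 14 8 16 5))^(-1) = (0 5 1)(2 11 8 10 15 16 14)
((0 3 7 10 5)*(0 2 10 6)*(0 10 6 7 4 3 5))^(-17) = ((0 5 2 6 10)(3 4))^(-17) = (0 6 5 10 2)(3 4)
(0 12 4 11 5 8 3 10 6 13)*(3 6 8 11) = (0 12 4 3 10 8 6 13)(5 11) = [12, 1, 2, 10, 3, 11, 13, 7, 6, 9, 8, 5, 4, 0]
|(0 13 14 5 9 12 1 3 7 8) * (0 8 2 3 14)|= 30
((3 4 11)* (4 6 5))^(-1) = (3 11 4 5 6)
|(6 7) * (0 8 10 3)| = 4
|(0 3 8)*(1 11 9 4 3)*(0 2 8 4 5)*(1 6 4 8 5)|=21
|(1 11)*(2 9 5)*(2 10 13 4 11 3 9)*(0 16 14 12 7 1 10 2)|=20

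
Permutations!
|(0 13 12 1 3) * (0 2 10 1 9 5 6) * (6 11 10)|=11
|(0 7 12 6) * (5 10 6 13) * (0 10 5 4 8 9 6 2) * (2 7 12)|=10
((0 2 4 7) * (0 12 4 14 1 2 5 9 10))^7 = (0 10 9 5)(1 2 14)(4 7 12)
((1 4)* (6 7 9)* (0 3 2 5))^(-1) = (0 5 2 3)(1 4)(6 9 7)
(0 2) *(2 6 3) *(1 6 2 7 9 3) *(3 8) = (0 2)(1 6)(3 7 9 8) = [2, 6, 0, 7, 4, 5, 1, 9, 3, 8]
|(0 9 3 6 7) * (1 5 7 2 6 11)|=|(0 9 3 11 1 5 7)(2 6)|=14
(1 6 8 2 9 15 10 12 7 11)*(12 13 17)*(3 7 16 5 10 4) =(1 6 8 2 9 15 4 3 7 11)(5 10 13 17 12 16) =[0, 6, 9, 7, 3, 10, 8, 11, 2, 15, 13, 1, 16, 17, 14, 4, 5, 12]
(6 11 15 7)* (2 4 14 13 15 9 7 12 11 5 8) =[0, 1, 4, 3, 14, 8, 5, 6, 2, 7, 10, 9, 11, 15, 13, 12] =(2 4 14 13 15 12 11 9 7 6 5 8)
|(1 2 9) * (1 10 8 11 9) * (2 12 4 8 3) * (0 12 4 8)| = 10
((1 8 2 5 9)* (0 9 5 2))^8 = ((0 9 1 8))^8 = (9)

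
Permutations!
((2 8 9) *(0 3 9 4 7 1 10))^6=((0 3 9 2 8 4 7 1 10))^6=(0 7 2)(1 8 3)(4 9 10)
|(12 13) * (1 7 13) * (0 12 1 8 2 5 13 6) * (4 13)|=10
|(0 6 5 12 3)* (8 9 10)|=15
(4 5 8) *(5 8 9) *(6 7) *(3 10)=(3 10)(4 8)(5 9)(6 7)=[0, 1, 2, 10, 8, 9, 7, 6, 4, 5, 3]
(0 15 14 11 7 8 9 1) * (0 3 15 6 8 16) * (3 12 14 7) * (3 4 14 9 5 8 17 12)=(0 6 17 12 9 1 3 15 7 16)(4 14 11)(5 8)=[6, 3, 2, 15, 14, 8, 17, 16, 5, 1, 10, 4, 9, 13, 11, 7, 0, 12]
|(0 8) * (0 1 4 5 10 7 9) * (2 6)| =|(0 8 1 4 5 10 7 9)(2 6)| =8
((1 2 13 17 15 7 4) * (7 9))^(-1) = ((1 2 13 17 15 9 7 4))^(-1) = (1 4 7 9 15 17 13 2)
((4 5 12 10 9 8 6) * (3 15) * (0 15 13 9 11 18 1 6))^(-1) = ((0 15 3 13 9 8)(1 6 4 5 12 10 11 18))^(-1) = (0 8 9 13 3 15)(1 18 11 10 12 5 4 6)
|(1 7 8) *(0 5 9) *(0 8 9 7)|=6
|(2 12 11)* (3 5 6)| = 3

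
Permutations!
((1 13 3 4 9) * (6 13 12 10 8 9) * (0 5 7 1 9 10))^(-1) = (0 12 1 7 5)(3 13 6 4)(8 10)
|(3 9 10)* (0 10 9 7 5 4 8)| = 7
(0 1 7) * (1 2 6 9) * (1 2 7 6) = [7, 6, 1, 3, 4, 5, 9, 0, 8, 2] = (0 7)(1 6 9 2)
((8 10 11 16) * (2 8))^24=((2 8 10 11 16))^24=(2 16 11 10 8)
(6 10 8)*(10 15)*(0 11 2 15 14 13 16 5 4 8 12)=(0 11 2 15 10 12)(4 8 6 14 13 16 5)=[11, 1, 15, 3, 8, 4, 14, 7, 6, 9, 12, 2, 0, 16, 13, 10, 5]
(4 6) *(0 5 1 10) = (0 5 1 10)(4 6) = [5, 10, 2, 3, 6, 1, 4, 7, 8, 9, 0]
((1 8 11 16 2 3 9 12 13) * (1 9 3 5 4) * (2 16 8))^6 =((16)(1 2 5 4)(8 11)(9 12 13))^6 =(16)(1 5)(2 4)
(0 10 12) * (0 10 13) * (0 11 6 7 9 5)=(0 13 11 6 7 9 5)(10 12)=[13, 1, 2, 3, 4, 0, 7, 9, 8, 5, 12, 6, 10, 11]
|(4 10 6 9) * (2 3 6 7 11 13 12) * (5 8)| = |(2 3 6 9 4 10 7 11 13 12)(5 8)| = 10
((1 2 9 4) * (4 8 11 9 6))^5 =(1 2 6 4)(8 9 11)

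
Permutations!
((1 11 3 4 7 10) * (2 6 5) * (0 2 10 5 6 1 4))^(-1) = (0 3 11 1 2)(4 10 5 7) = ((0 2 1 11 3)(4 7 5 10))^(-1)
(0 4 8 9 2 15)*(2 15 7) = (0 4 8 9 15)(2 7) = [4, 1, 7, 3, 8, 5, 6, 2, 9, 15, 10, 11, 12, 13, 14, 0]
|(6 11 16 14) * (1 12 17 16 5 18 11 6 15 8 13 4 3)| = |(1 12 17 16 14 15 8 13 4 3)(5 18 11)| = 30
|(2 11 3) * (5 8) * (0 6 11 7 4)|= 14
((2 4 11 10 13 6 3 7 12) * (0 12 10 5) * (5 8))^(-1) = ((0 12 2 4 11 8 5)(3 7 10 13 6))^(-1) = (0 5 8 11 4 2 12)(3 6 13 10 7)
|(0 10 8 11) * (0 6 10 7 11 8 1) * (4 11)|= |(0 7 4 11 6 10 1)|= 7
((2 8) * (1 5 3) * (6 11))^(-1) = ((1 5 3)(2 8)(6 11))^(-1) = (1 3 5)(2 8)(6 11)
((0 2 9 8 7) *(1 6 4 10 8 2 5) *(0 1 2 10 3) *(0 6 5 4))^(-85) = ((0 4 3 6)(1 5 2 9 10 8 7))^(-85) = (0 6 3 4)(1 7 8 10 9 2 5)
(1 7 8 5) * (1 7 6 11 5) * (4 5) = [0, 6, 2, 3, 5, 7, 11, 8, 1, 9, 10, 4] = (1 6 11 4 5 7 8)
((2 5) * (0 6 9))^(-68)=((0 6 9)(2 5))^(-68)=(0 6 9)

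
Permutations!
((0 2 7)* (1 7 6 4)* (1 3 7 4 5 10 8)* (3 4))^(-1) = (0 7 3 1 8 10 5 6 2)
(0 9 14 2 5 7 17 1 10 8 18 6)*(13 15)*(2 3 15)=(0 9 14 3 15 13 2 5 7 17 1 10 8 18 6)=[9, 10, 5, 15, 4, 7, 0, 17, 18, 14, 8, 11, 12, 2, 3, 13, 16, 1, 6]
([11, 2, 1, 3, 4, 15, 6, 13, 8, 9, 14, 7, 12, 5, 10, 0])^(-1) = (0 15 5 13 7 11)(1 2)(10 14)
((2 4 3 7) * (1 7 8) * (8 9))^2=(1 2 3 8 7 4 9)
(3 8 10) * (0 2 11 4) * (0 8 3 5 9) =(0 2 11 4 8 10 5 9) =[2, 1, 11, 3, 8, 9, 6, 7, 10, 0, 5, 4]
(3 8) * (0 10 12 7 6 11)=(0 10 12 7 6 11)(3 8)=[10, 1, 2, 8, 4, 5, 11, 6, 3, 9, 12, 0, 7]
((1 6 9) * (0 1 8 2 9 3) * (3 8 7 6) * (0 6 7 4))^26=(0 3 8 9)(1 6 2 4)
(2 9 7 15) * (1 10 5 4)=(1 10 5 4)(2 9 7 15)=[0, 10, 9, 3, 1, 4, 6, 15, 8, 7, 5, 11, 12, 13, 14, 2]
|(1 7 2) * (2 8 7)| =2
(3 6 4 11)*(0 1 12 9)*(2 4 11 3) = [1, 12, 4, 6, 3, 5, 11, 7, 8, 0, 10, 2, 9] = (0 1 12 9)(2 4 3 6 11)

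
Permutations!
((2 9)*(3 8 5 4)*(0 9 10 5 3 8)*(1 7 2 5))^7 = (0 9 5 4 8 3)(1 10 2 7)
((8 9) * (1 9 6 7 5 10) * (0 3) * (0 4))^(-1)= (0 4 3)(1 10 5 7 6 8 9)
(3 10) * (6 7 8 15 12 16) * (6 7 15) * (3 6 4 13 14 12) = (3 10 6 15)(4 13 14 12 16 7 8) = [0, 1, 2, 10, 13, 5, 15, 8, 4, 9, 6, 11, 16, 14, 12, 3, 7]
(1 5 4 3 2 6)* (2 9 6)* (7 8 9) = [0, 5, 2, 7, 3, 4, 1, 8, 9, 6] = (1 5 4 3 7 8 9 6)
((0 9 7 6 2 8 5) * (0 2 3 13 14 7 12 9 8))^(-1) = (0 2 5 8)(3 6 7 14 13)(9 12) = ((0 8 5 2)(3 13 14 7 6)(9 12))^(-1)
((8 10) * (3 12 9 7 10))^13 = ((3 12 9 7 10 8))^13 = (3 12 9 7 10 8)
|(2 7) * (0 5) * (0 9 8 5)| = |(2 7)(5 9 8)| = 6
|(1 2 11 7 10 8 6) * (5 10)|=8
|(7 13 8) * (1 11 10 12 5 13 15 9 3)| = 11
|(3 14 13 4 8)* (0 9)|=10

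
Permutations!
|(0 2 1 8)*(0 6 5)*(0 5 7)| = 6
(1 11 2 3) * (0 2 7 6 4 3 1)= (0 2 1 11 7 6 4 3)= [2, 11, 1, 0, 3, 5, 4, 6, 8, 9, 10, 7]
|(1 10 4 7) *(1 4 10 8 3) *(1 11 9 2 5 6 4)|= 10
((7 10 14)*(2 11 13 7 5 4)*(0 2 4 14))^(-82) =((0 2 11 13 7 10)(5 14))^(-82) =(14)(0 11 7)(2 13 10)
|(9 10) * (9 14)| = 3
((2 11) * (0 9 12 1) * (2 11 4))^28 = ((0 9 12 1)(2 4))^28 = (12)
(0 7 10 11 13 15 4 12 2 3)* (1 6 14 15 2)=[7, 6, 3, 0, 12, 5, 14, 10, 8, 9, 11, 13, 1, 2, 15, 4]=(0 7 10 11 13 2 3)(1 6 14 15 4 12)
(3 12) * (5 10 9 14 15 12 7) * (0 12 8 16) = [12, 1, 2, 7, 4, 10, 6, 5, 16, 14, 9, 11, 3, 13, 15, 8, 0] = (0 12 3 7 5 10 9 14 15 8 16)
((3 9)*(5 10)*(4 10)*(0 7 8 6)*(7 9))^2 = (0 3 8)(4 5 10)(6 9 7)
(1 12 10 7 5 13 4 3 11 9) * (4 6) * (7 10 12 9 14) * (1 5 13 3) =(1 9 5 3 11 14 7 13 6 4) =[0, 9, 2, 11, 1, 3, 4, 13, 8, 5, 10, 14, 12, 6, 7]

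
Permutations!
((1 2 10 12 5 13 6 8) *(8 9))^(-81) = ((1 2 10 12 5 13 6 9 8))^(-81) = (13)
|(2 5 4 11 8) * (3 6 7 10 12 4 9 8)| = |(2 5 9 8)(3 6 7 10 12 4 11)| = 28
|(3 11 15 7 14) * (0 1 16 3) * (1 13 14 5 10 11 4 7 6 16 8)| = 18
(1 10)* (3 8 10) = (1 3 8 10) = [0, 3, 2, 8, 4, 5, 6, 7, 10, 9, 1]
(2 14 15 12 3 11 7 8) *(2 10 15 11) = (2 14 11 7 8 10 15 12 3) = [0, 1, 14, 2, 4, 5, 6, 8, 10, 9, 15, 7, 3, 13, 11, 12]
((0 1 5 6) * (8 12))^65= (0 1 5 6)(8 12)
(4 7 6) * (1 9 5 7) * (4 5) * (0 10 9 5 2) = (0 10 9 4 1 5 7 6 2) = [10, 5, 0, 3, 1, 7, 2, 6, 8, 4, 9]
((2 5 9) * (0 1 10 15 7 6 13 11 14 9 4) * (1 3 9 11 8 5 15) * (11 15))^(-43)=((0 3 9 2 11 14 15 7 6 13 8 5 4)(1 10))^(-43)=(0 13 14 3 8 15 9 5 7 2 4 6 11)(1 10)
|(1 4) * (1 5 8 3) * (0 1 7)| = 7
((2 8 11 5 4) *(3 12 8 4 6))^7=((2 4)(3 12 8 11 5 6))^7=(2 4)(3 12 8 11 5 6)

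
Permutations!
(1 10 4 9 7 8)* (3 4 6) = (1 10 6 3 4 9 7 8) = [0, 10, 2, 4, 9, 5, 3, 8, 1, 7, 6]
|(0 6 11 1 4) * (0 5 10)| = |(0 6 11 1 4 5 10)| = 7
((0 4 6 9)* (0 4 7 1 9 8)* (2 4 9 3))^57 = (9)(0 7 1 3 2 4 6 8)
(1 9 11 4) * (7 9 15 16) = (1 15 16 7 9 11 4) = [0, 15, 2, 3, 1, 5, 6, 9, 8, 11, 10, 4, 12, 13, 14, 16, 7]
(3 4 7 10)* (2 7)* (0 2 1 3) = (0 2 7 10)(1 3 4) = [2, 3, 7, 4, 1, 5, 6, 10, 8, 9, 0]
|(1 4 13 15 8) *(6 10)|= 10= |(1 4 13 15 8)(6 10)|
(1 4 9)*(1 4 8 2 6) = (1 8 2 6)(4 9) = [0, 8, 6, 3, 9, 5, 1, 7, 2, 4]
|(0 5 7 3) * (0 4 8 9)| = |(0 5 7 3 4 8 9)| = 7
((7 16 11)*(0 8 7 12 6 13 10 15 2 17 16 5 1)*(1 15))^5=((0 8 7 5 15 2 17 16 11 12 6 13 10 1))^5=(0 2 6 8 17 13 7 16 10 5 11 1 15 12)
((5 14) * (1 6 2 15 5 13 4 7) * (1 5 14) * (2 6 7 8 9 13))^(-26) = (1 7 5)(2 15 14)(4 9)(8 13)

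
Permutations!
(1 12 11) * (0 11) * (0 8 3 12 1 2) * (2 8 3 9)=(0 11 8 9 2)(3 12)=[11, 1, 0, 12, 4, 5, 6, 7, 9, 2, 10, 8, 3]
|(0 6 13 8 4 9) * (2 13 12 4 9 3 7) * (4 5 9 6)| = |(0 4 3 7 2 13 8 6 12 5 9)| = 11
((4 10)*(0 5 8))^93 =((0 5 8)(4 10))^93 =(4 10)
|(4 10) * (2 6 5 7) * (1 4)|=12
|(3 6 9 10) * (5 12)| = |(3 6 9 10)(5 12)| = 4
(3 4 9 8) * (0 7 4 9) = (0 7 4)(3 9 8) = [7, 1, 2, 9, 0, 5, 6, 4, 3, 8]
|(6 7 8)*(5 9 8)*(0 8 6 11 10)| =|(0 8 11 10)(5 9 6 7)| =4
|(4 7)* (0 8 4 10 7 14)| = |(0 8 4 14)(7 10)| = 4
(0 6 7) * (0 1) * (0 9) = [6, 9, 2, 3, 4, 5, 7, 1, 8, 0] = (0 6 7 1 9)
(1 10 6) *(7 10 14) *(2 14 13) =[0, 13, 14, 3, 4, 5, 1, 10, 8, 9, 6, 11, 12, 2, 7] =(1 13 2 14 7 10 6)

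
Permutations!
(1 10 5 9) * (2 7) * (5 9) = (1 10 9)(2 7) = [0, 10, 7, 3, 4, 5, 6, 2, 8, 1, 9]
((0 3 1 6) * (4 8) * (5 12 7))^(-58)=((0 3 1 6)(4 8)(5 12 7))^(-58)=(0 1)(3 6)(5 7 12)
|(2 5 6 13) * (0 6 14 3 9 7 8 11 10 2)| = |(0 6 13)(2 5 14 3 9 7 8 11 10)| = 9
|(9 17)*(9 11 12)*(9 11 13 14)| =4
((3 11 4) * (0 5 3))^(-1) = (0 4 11 3 5)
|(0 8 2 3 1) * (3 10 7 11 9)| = |(0 8 2 10 7 11 9 3 1)| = 9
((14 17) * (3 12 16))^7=(3 12 16)(14 17)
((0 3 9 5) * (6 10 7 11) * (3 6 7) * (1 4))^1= (0 6 10 3 9 5)(1 4)(7 11)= ((0 6 10 3 9 5)(1 4)(7 11))^1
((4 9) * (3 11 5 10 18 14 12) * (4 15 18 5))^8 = ((3 11 4 9 15 18 14 12)(5 10))^8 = (18)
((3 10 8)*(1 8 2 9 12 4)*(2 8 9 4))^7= ((1 9 12 2 4)(3 10 8))^7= (1 12 4 9 2)(3 10 8)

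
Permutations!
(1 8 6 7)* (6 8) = (8)(1 6 7) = [0, 6, 2, 3, 4, 5, 7, 1, 8]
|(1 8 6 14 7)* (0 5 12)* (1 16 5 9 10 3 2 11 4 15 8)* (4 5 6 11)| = |(0 9 10 3 2 4 15 8 11 5 12)(6 14 7 16)| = 44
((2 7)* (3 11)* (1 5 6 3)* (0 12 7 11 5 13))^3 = (0 2 13 7 1 12 11)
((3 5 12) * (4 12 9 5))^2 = ((3 4 12)(5 9))^2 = (3 12 4)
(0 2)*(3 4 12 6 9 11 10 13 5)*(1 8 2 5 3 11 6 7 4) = (0 5 11 10 13 3 1 8 2)(4 12 7)(6 9) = [5, 8, 0, 1, 12, 11, 9, 4, 2, 6, 13, 10, 7, 3]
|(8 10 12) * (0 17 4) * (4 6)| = 12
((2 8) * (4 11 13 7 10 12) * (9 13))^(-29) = ((2 8)(4 11 9 13 7 10 12))^(-29) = (2 8)(4 12 10 7 13 9 11)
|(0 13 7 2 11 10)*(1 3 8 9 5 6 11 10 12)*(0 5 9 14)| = 13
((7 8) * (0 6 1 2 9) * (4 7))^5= ((0 6 1 2 9)(4 7 8))^5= (9)(4 8 7)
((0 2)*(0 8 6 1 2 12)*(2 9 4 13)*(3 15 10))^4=((0 12)(1 9 4 13 2 8 6)(3 15 10))^4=(1 2 9 8 4 6 13)(3 15 10)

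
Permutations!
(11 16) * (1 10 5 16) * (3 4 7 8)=[0, 10, 2, 4, 7, 16, 6, 8, 3, 9, 5, 1, 12, 13, 14, 15, 11]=(1 10 5 16 11)(3 4 7 8)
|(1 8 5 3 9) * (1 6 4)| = 7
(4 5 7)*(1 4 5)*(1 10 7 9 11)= (1 4 10 7 5 9 11)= [0, 4, 2, 3, 10, 9, 6, 5, 8, 11, 7, 1]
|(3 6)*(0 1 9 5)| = 4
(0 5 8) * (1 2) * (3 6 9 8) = (0 5 3 6 9 8)(1 2) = [5, 2, 1, 6, 4, 3, 9, 7, 0, 8]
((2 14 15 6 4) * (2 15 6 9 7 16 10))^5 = ((2 14 6 4 15 9 7 16 10))^5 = (2 9 14 7 6 16 4 10 15)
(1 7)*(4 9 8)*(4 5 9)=(1 7)(5 9 8)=[0, 7, 2, 3, 4, 9, 6, 1, 5, 8]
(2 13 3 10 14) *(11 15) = (2 13 3 10 14)(11 15) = [0, 1, 13, 10, 4, 5, 6, 7, 8, 9, 14, 15, 12, 3, 2, 11]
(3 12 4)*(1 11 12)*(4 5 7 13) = (1 11 12 5 7 13 4 3) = [0, 11, 2, 1, 3, 7, 6, 13, 8, 9, 10, 12, 5, 4]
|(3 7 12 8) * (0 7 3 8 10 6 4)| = 6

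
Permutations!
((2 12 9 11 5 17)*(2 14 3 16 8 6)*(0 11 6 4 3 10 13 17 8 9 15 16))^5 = (0 3 4 8 5 11)(2 6 9 16 15 12)(10 13 17 14)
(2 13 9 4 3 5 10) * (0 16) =(0 16)(2 13 9 4 3 5 10) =[16, 1, 13, 5, 3, 10, 6, 7, 8, 4, 2, 11, 12, 9, 14, 15, 0]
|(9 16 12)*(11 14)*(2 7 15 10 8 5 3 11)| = |(2 7 15 10 8 5 3 11 14)(9 16 12)| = 9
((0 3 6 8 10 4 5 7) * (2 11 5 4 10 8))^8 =((0 3 6 2 11 5 7))^8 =(0 3 6 2 11 5 7)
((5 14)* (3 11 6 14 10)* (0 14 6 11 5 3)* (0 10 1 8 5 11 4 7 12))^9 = ((0 14 3 11 4 7 12)(1 8 5))^9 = (0 3 4 12 14 11 7)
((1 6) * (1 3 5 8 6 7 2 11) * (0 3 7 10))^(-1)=(0 10 1 11 2 7 6 8 5 3)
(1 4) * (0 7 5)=(0 7 5)(1 4)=[7, 4, 2, 3, 1, 0, 6, 5]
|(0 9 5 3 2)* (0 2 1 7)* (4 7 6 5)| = |(0 9 4 7)(1 6 5 3)| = 4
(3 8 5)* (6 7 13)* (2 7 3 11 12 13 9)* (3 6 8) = (2 7 9)(5 11 12 13 8) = [0, 1, 7, 3, 4, 11, 6, 9, 5, 2, 10, 12, 13, 8]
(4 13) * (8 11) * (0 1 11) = (0 1 11 8)(4 13) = [1, 11, 2, 3, 13, 5, 6, 7, 0, 9, 10, 8, 12, 4]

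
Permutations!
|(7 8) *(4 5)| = 2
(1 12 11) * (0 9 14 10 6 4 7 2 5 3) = (0 9 14 10 6 4 7 2 5 3)(1 12 11) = [9, 12, 5, 0, 7, 3, 4, 2, 8, 14, 6, 1, 11, 13, 10]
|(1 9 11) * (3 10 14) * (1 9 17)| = |(1 17)(3 10 14)(9 11)| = 6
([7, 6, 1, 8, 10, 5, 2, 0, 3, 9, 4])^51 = [7, 1, 2, 8, 10, 5, 6, 0, 3, 9, 4]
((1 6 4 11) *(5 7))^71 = ((1 6 4 11)(5 7))^71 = (1 11 4 6)(5 7)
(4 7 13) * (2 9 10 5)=[0, 1, 9, 3, 7, 2, 6, 13, 8, 10, 5, 11, 12, 4]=(2 9 10 5)(4 7 13)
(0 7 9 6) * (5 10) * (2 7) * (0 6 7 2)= [0, 1, 2, 3, 4, 10, 6, 9, 8, 7, 5]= (5 10)(7 9)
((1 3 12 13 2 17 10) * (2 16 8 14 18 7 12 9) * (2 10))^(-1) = (1 10 9 3)(2 17)(7 18 14 8 16 13 12)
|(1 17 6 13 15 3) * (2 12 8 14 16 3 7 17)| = |(1 2 12 8 14 16 3)(6 13 15 7 17)| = 35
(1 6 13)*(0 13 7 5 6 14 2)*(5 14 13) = (0 5 6 7 14 2)(1 13) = [5, 13, 0, 3, 4, 6, 7, 14, 8, 9, 10, 11, 12, 1, 2]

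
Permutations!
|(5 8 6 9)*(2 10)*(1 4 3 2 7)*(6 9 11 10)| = |(1 4 3 2 6 11 10 7)(5 8 9)| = 24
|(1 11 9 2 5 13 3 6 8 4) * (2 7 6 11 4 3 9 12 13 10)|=|(1 4)(2 5 10)(3 11 12 13 9 7 6 8)|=24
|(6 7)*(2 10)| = 2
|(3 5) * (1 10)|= 2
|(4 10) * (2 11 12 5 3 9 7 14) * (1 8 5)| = |(1 8 5 3 9 7 14 2 11 12)(4 10)| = 10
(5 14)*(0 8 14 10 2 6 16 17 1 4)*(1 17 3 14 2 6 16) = (17)(0 8 2 16 3 14 5 10 6 1 4) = [8, 4, 16, 14, 0, 10, 1, 7, 2, 9, 6, 11, 12, 13, 5, 15, 3, 17]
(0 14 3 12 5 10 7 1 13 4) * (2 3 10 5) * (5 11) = (0 14 10 7 1 13 4)(2 3 12)(5 11) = [14, 13, 3, 12, 0, 11, 6, 1, 8, 9, 7, 5, 2, 4, 10]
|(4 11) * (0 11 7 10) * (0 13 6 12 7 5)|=|(0 11 4 5)(6 12 7 10 13)|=20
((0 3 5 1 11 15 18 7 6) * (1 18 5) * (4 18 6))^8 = (0 3 1 11 15 5 6)(4 7 18)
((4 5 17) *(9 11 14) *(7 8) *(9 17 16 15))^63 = (4 17 14 11 9 15 16 5)(7 8) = ((4 5 16 15 9 11 14 17)(7 8))^63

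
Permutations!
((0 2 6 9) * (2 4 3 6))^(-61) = (0 9 6 3 4)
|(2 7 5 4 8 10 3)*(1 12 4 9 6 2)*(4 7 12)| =|(1 4 8 10 3)(2 12 7 5 9 6)| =30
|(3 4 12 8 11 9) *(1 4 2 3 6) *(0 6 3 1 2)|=10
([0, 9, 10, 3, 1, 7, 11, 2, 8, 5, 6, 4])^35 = (1 4 11 6 10 2 7 5 9)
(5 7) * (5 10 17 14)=(5 7 10 17 14)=[0, 1, 2, 3, 4, 7, 6, 10, 8, 9, 17, 11, 12, 13, 5, 15, 16, 14]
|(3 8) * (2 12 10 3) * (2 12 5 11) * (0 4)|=|(0 4)(2 5 11)(3 8 12 10)|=12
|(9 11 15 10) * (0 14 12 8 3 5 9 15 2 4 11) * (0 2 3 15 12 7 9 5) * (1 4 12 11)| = |(0 14 7 9 2 12 8 15 10 11 3)(1 4)| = 22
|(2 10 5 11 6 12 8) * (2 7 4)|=|(2 10 5 11 6 12 8 7 4)|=9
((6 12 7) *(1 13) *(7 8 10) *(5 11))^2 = (13)(6 8 7 12 10)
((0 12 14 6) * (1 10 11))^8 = (14)(1 11 10)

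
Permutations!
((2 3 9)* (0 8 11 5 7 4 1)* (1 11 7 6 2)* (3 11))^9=(0 7 3 1 8 4 9)(2 11 5 6)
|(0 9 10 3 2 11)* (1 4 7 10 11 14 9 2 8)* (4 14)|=11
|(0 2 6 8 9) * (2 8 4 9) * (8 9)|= |(0 9)(2 6 4 8)|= 4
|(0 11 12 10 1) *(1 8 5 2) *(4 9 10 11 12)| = 10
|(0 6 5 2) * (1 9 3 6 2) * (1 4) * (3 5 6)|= 4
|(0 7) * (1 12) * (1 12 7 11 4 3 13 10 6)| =9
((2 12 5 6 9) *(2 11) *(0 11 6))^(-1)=(0 5 12 2 11)(6 9)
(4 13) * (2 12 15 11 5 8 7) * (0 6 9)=[6, 1, 12, 3, 13, 8, 9, 2, 7, 0, 10, 5, 15, 4, 14, 11]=(0 6 9)(2 12 15 11 5 8 7)(4 13)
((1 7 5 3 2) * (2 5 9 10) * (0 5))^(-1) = ((0 5 3)(1 7 9 10 2))^(-1) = (0 3 5)(1 2 10 9 7)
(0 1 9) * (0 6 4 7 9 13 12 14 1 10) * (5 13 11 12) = (0 10)(1 11 12 14)(4 7 9 6)(5 13) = [10, 11, 2, 3, 7, 13, 4, 9, 8, 6, 0, 12, 14, 5, 1]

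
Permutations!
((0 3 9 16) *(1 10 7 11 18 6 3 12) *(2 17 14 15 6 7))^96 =(18) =((0 12 1 10 2 17 14 15 6 3 9 16)(7 11 18))^96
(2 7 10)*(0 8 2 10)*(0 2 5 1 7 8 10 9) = [10, 7, 8, 3, 4, 1, 6, 2, 5, 0, 9] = (0 10 9)(1 7 2 8 5)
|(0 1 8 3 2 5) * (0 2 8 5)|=|(0 1 5 2)(3 8)|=4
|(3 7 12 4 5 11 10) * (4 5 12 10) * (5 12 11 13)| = |(3 7 10)(4 11)(5 13)| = 6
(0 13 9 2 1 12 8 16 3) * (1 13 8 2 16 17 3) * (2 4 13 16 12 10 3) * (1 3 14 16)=(0 8 17 2 1 10 14 16 3)(4 13 9 12)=[8, 10, 1, 0, 13, 5, 6, 7, 17, 12, 14, 11, 4, 9, 16, 15, 3, 2]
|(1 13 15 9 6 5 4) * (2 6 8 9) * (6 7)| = |(1 13 15 2 7 6 5 4)(8 9)| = 8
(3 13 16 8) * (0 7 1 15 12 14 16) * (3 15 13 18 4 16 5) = [7, 13, 2, 18, 16, 3, 6, 1, 15, 9, 10, 11, 14, 0, 5, 12, 8, 17, 4] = (0 7 1 13)(3 18 4 16 8 15 12 14 5)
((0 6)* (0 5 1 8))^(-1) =(0 8 1 5 6)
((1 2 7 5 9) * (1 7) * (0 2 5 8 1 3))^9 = (1 8 7 9 5)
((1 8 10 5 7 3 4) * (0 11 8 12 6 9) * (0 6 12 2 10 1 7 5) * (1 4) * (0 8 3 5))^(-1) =(12)(0 5 7 4 8 10 2 1 3 11)(6 9) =((12)(0 11 3 1 2 10 8 4 7 5)(6 9))^(-1)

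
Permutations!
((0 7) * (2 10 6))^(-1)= (0 7)(2 6 10)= ((0 7)(2 10 6))^(-1)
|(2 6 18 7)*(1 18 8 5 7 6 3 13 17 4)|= |(1 18 6 8 5 7 2 3 13 17 4)|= 11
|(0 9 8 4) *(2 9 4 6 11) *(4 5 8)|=|(0 5 8 6 11 2 9 4)|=8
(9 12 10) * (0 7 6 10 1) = [7, 0, 2, 3, 4, 5, 10, 6, 8, 12, 9, 11, 1] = (0 7 6 10 9 12 1)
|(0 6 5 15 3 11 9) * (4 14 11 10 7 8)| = |(0 6 5 15 3 10 7 8 4 14 11 9)| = 12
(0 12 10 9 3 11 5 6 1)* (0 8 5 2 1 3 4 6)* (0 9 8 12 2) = [2, 12, 1, 11, 6, 9, 3, 7, 5, 4, 8, 0, 10] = (0 2 1 12 10 8 5 9 4 6 3 11)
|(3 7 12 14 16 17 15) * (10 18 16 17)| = 6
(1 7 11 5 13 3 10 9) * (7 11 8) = [0, 11, 2, 10, 4, 13, 6, 8, 7, 1, 9, 5, 12, 3] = (1 11 5 13 3 10 9)(7 8)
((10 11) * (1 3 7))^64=(11)(1 3 7)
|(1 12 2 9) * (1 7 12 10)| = 4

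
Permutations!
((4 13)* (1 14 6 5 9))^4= (1 9 5 6 14)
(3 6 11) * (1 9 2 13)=(1 9 2 13)(3 6 11)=[0, 9, 13, 6, 4, 5, 11, 7, 8, 2, 10, 3, 12, 1]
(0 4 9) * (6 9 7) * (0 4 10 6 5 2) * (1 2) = (0 10 6 9 4 7 5 1 2) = [10, 2, 0, 3, 7, 1, 9, 5, 8, 4, 6]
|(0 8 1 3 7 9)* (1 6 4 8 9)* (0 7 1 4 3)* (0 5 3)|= 6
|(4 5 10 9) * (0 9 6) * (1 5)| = |(0 9 4 1 5 10 6)| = 7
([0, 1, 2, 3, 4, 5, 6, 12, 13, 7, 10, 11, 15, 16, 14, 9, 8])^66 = [0, 1, 2, 3, 4, 5, 6, 15, 8, 12, 10, 11, 9, 13, 14, 7, 16]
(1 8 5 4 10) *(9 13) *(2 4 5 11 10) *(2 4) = (1 8 11 10)(9 13) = [0, 8, 2, 3, 4, 5, 6, 7, 11, 13, 1, 10, 12, 9]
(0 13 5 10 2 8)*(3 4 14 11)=(0 13 5 10 2 8)(3 4 14 11)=[13, 1, 8, 4, 14, 10, 6, 7, 0, 9, 2, 3, 12, 5, 11]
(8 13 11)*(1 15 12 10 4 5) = [0, 15, 2, 3, 5, 1, 6, 7, 13, 9, 4, 8, 10, 11, 14, 12] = (1 15 12 10 4 5)(8 13 11)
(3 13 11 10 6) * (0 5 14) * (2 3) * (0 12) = (0 5 14 12)(2 3 13 11 10 6) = [5, 1, 3, 13, 4, 14, 2, 7, 8, 9, 6, 10, 0, 11, 12]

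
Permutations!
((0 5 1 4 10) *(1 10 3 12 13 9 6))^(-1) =(0 10 5)(1 6 9 13 12 3 4)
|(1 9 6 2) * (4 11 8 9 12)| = 8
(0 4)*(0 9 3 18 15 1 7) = (0 4 9 3 18 15 1 7) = [4, 7, 2, 18, 9, 5, 6, 0, 8, 3, 10, 11, 12, 13, 14, 1, 16, 17, 15]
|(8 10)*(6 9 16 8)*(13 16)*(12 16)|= 7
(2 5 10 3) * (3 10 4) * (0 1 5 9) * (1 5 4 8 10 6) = (0 5 8 10 6 1 4 3 2 9) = [5, 4, 9, 2, 3, 8, 1, 7, 10, 0, 6]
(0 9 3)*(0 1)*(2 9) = (0 2 9 3 1) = [2, 0, 9, 1, 4, 5, 6, 7, 8, 3]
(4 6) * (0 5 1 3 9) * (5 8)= [8, 3, 2, 9, 6, 1, 4, 7, 5, 0]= (0 8 5 1 3 9)(4 6)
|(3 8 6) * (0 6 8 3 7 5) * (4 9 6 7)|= 3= |(0 7 5)(4 9 6)|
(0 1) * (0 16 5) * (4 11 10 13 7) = (0 1 16 5)(4 11 10 13 7) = [1, 16, 2, 3, 11, 0, 6, 4, 8, 9, 13, 10, 12, 7, 14, 15, 5]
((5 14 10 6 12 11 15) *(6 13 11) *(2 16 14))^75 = ((2 16 14 10 13 11 15 5)(6 12))^75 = (2 10 15 16 13 5 14 11)(6 12)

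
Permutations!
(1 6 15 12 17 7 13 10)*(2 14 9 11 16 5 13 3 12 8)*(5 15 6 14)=[0, 14, 5, 12, 4, 13, 6, 3, 2, 11, 1, 16, 17, 10, 9, 8, 15, 7]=(1 14 9 11 16 15 8 2 5 13 10)(3 12 17 7)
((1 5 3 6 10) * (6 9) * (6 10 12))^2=((1 5 3 9 10)(6 12))^2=(12)(1 3 10 5 9)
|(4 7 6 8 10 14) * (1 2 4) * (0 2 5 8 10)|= |(0 2 4 7 6 10 14 1 5 8)|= 10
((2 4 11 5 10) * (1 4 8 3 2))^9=(1 10 5 11 4)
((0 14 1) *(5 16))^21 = ((0 14 1)(5 16))^21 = (5 16)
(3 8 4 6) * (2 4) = (2 4 6 3 8) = [0, 1, 4, 8, 6, 5, 3, 7, 2]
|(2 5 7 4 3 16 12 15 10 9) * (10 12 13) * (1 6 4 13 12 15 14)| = |(1 6 4 3 16 12 14)(2 5 7 13 10 9)| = 42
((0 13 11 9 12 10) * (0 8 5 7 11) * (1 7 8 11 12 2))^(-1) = ((0 13)(1 7 12 10 11 9 2)(5 8))^(-1) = (0 13)(1 2 9 11 10 12 7)(5 8)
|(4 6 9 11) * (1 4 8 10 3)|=8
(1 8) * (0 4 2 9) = [4, 8, 9, 3, 2, 5, 6, 7, 1, 0] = (0 4 2 9)(1 8)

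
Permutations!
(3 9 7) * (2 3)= (2 3 9 7)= [0, 1, 3, 9, 4, 5, 6, 2, 8, 7]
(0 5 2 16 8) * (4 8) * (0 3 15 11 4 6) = (0 5 2 16 6)(3 15 11 4 8) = [5, 1, 16, 15, 8, 2, 0, 7, 3, 9, 10, 4, 12, 13, 14, 11, 6]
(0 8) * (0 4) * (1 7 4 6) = (0 8 6 1 7 4) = [8, 7, 2, 3, 0, 5, 1, 4, 6]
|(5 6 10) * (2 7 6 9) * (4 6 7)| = |(2 4 6 10 5 9)| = 6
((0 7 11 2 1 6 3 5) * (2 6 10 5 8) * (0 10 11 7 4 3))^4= ((0 4 3 8 2 1 11 6)(5 10))^4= (0 2)(1 4)(3 11)(6 8)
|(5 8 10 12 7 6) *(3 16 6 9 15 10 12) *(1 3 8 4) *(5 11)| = 42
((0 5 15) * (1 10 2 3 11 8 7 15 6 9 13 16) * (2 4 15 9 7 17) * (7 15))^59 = (0 15 6 5)(1 7 16 4 13 10 9)(2 17 8 11 3)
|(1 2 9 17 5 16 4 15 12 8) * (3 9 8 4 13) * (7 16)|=21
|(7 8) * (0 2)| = 2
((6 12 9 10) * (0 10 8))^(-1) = (0 8 9 12 6 10)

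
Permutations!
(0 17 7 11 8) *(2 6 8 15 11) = [17, 1, 6, 3, 4, 5, 8, 2, 0, 9, 10, 15, 12, 13, 14, 11, 16, 7] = (0 17 7 2 6 8)(11 15)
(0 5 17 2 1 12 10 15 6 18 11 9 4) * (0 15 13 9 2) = (0 5 17)(1 12 10 13 9 4 15 6 18 11 2) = [5, 12, 1, 3, 15, 17, 18, 7, 8, 4, 13, 2, 10, 9, 14, 6, 16, 0, 11]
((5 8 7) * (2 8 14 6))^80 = (2 7 14)(5 6 8)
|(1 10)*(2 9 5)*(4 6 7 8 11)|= 30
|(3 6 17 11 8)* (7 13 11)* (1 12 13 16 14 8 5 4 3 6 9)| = |(1 12 13 11 5 4 3 9)(6 17 7 16 14 8)| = 24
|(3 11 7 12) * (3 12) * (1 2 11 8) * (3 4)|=7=|(12)(1 2 11 7 4 3 8)|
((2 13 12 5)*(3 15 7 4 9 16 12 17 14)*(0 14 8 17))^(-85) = (0 13 2 5 12 16 9 4 7 15 3 14)(8 17)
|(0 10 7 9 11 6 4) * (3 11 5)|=9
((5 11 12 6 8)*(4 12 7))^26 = (4 11 8 12 7 5 6)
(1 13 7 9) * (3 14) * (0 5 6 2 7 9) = [5, 13, 7, 14, 4, 6, 2, 0, 8, 1, 10, 11, 12, 9, 3] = (0 5 6 2 7)(1 13 9)(3 14)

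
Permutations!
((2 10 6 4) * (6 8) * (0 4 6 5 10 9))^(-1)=(0 9 2 4)(5 8 10)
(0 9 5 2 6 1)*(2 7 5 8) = (0 9 8 2 6 1)(5 7) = [9, 0, 6, 3, 4, 7, 1, 5, 2, 8]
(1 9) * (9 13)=(1 13 9)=[0, 13, 2, 3, 4, 5, 6, 7, 8, 1, 10, 11, 12, 9]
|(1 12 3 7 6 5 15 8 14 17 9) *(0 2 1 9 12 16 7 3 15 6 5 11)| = 40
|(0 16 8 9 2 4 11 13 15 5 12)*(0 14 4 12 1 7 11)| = |(0 16 8 9 2 12 14 4)(1 7 11 13 15 5)| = 24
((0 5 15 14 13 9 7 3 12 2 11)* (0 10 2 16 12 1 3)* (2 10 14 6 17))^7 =((0 5 15 6 17 2 11 14 13 9 7)(1 3)(12 16))^7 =(0 14 6 7 11 15 9 2 5 13 17)(1 3)(12 16)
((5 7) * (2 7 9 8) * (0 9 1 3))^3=((0 9 8 2 7 5 1 3))^3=(0 2 1 9 7 3 8 5)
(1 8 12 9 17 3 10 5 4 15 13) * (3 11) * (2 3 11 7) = (1 8 12 9 17 7 2 3 10 5 4 15 13) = [0, 8, 3, 10, 15, 4, 6, 2, 12, 17, 5, 11, 9, 1, 14, 13, 16, 7]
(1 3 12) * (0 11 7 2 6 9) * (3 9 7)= (0 11 3 12 1 9)(2 6 7)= [11, 9, 6, 12, 4, 5, 7, 2, 8, 0, 10, 3, 1]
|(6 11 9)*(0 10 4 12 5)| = |(0 10 4 12 5)(6 11 9)| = 15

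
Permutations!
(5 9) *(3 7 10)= [0, 1, 2, 7, 4, 9, 6, 10, 8, 5, 3]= (3 7 10)(5 9)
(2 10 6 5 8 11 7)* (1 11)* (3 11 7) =(1 7 2 10 6 5 8)(3 11) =[0, 7, 10, 11, 4, 8, 5, 2, 1, 9, 6, 3]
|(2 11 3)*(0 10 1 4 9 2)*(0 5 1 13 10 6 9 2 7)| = 12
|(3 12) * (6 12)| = |(3 6 12)| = 3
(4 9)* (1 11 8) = (1 11 8)(4 9) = [0, 11, 2, 3, 9, 5, 6, 7, 1, 4, 10, 8]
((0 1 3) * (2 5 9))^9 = ((0 1 3)(2 5 9))^9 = (9)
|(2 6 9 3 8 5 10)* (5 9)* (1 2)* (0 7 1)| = |(0 7 1 2 6 5 10)(3 8 9)| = 21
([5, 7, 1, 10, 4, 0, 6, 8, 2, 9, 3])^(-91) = [5, 7, 1, 10, 4, 0, 6, 8, 2, 9, 3]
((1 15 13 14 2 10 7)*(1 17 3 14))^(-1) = (1 13 15)(2 14 3 17 7 10)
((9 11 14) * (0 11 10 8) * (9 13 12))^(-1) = ((0 11 14 13 12 9 10 8))^(-1) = (0 8 10 9 12 13 14 11)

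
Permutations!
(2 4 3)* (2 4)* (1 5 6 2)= (1 5 6 2)(3 4)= [0, 5, 1, 4, 3, 6, 2]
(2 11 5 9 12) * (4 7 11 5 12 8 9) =[0, 1, 5, 3, 7, 4, 6, 11, 9, 8, 10, 12, 2] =(2 5 4 7 11 12)(8 9)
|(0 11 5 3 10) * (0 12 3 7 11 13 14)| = 3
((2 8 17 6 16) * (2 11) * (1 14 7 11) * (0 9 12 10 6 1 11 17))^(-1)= (0 8 2 11 16 6 10 12 9)(1 17 7 14)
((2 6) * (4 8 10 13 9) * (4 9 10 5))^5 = ((2 6)(4 8 5)(10 13))^5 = (2 6)(4 5 8)(10 13)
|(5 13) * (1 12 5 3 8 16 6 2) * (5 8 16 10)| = 10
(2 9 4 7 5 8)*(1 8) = [0, 8, 9, 3, 7, 1, 6, 5, 2, 4] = (1 8 2 9 4 7 5)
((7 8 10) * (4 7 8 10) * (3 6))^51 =(3 6)(4 8 10 7)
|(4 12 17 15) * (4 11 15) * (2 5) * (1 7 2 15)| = |(1 7 2 5 15 11)(4 12 17)| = 6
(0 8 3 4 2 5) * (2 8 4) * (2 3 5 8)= (0 4 2 8 5)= [4, 1, 8, 3, 2, 0, 6, 7, 5]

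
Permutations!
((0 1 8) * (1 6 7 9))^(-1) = (0 8 1 9 7 6) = ((0 6 7 9 1 8))^(-1)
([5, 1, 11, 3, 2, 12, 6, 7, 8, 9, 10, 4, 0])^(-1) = [12, 1, 4, 3, 11, 0, 6, 7, 8, 9, 10, 2, 5]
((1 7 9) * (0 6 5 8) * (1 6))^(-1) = ((0 1 7 9 6 5 8))^(-1) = (0 8 5 6 9 7 1)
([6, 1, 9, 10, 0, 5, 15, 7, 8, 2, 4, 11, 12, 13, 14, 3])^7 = [6, 1, 9, 10, 0, 5, 15, 7, 8, 2, 4, 11, 12, 13, 14, 3]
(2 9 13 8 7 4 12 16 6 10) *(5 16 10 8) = (2 9 13 5 16 6 8 7 4 12 10) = [0, 1, 9, 3, 12, 16, 8, 4, 7, 13, 2, 11, 10, 5, 14, 15, 6]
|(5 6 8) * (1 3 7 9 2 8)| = 8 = |(1 3 7 9 2 8 5 6)|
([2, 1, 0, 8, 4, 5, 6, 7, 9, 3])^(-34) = [0, 1, 2, 9, 4, 5, 6, 7, 3, 8]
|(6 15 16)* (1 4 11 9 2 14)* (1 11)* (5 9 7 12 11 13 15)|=24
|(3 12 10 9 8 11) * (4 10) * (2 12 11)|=|(2 12 4 10 9 8)(3 11)|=6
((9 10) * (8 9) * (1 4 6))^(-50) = (1 4 6)(8 9 10)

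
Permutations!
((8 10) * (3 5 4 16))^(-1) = ((3 5 4 16)(8 10))^(-1) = (3 16 4 5)(8 10)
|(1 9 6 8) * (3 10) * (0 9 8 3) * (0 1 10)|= 12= |(0 9 6 3)(1 8 10)|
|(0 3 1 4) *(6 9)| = 4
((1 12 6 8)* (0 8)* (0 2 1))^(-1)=((0 8)(1 12 6 2))^(-1)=(0 8)(1 2 6 12)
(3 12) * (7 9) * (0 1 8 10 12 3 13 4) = [1, 8, 2, 3, 0, 5, 6, 9, 10, 7, 12, 11, 13, 4] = (0 1 8 10 12 13 4)(7 9)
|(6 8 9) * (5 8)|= 4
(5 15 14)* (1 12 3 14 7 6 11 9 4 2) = (1 12 3 14 5 15 7 6 11 9 4 2) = [0, 12, 1, 14, 2, 15, 11, 6, 8, 4, 10, 9, 3, 13, 5, 7]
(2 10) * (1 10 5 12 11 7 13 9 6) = (1 10 2 5 12 11 7 13 9 6) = [0, 10, 5, 3, 4, 12, 1, 13, 8, 6, 2, 7, 11, 9]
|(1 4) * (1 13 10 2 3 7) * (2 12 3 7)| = |(1 4 13 10 12 3 2 7)| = 8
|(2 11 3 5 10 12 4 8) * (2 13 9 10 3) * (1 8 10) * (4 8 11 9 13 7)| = 20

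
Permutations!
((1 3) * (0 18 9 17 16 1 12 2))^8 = (0 2 12 3 1 16 17 9 18)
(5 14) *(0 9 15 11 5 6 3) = (0 9 15 11 5 14 6 3) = [9, 1, 2, 0, 4, 14, 3, 7, 8, 15, 10, 5, 12, 13, 6, 11]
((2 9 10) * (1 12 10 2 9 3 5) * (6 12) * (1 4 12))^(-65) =(1 6)(2 10 4 3 9 12 5)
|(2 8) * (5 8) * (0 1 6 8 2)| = 4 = |(0 1 6 8)(2 5)|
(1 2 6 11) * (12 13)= (1 2 6 11)(12 13)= [0, 2, 6, 3, 4, 5, 11, 7, 8, 9, 10, 1, 13, 12]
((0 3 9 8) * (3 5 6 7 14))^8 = (14)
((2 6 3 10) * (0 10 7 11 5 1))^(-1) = (0 1 5 11 7 3 6 2 10)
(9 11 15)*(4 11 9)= (4 11 15)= [0, 1, 2, 3, 11, 5, 6, 7, 8, 9, 10, 15, 12, 13, 14, 4]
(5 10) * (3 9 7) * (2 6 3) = (2 6 3 9 7)(5 10) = [0, 1, 6, 9, 4, 10, 3, 2, 8, 7, 5]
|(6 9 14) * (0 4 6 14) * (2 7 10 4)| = 7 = |(14)(0 2 7 10 4 6 9)|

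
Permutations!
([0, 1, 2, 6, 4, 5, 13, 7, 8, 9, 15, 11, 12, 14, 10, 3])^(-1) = (3 15 10 14 13 6)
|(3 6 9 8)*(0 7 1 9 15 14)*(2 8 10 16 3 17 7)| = 13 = |(0 2 8 17 7 1 9 10 16 3 6 15 14)|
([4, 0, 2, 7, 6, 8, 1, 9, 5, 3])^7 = [1, 6, 2, 7, 0, 8, 4, 9, 5, 3]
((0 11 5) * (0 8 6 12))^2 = (0 5 6)(8 12 11)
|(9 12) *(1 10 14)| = |(1 10 14)(9 12)| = 6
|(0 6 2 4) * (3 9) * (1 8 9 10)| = 20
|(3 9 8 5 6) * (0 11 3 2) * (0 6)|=6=|(0 11 3 9 8 5)(2 6)|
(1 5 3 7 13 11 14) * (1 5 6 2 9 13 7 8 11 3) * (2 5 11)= (1 6 5)(2 9 13 3 8)(11 14)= [0, 6, 9, 8, 4, 1, 5, 7, 2, 13, 10, 14, 12, 3, 11]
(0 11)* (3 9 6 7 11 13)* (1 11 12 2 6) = (0 13 3 9 1 11)(2 6 7 12) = [13, 11, 6, 9, 4, 5, 7, 12, 8, 1, 10, 0, 2, 3]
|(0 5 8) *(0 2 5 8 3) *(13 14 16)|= 15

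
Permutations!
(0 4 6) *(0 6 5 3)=(6)(0 4 5 3)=[4, 1, 2, 0, 5, 3, 6]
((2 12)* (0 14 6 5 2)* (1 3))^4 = ((0 14 6 5 2 12)(1 3))^4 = (0 2 6)(5 14 12)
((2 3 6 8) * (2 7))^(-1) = (2 7 8 6 3)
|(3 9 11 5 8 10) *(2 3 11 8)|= |(2 3 9 8 10 11 5)|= 7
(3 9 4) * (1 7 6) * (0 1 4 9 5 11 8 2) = [1, 7, 0, 5, 3, 11, 4, 6, 2, 9, 10, 8] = (0 1 7 6 4 3 5 11 8 2)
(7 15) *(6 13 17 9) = (6 13 17 9)(7 15) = [0, 1, 2, 3, 4, 5, 13, 15, 8, 6, 10, 11, 12, 17, 14, 7, 16, 9]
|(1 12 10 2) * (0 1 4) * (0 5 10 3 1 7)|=|(0 7)(1 12 3)(2 4 5 10)|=12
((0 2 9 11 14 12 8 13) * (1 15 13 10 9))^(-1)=(0 13 15 1 2)(8 12 14 11 9 10)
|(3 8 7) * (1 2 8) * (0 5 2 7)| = |(0 5 2 8)(1 7 3)| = 12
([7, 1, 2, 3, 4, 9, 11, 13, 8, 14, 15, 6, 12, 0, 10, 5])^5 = [13, 1, 2, 3, 4, 5, 11, 0, 8, 9, 10, 6, 12, 7, 14, 15]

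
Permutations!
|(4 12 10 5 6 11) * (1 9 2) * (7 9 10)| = 10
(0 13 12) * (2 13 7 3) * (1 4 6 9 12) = (0 7 3 2 13 1 4 6 9 12) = [7, 4, 13, 2, 6, 5, 9, 3, 8, 12, 10, 11, 0, 1]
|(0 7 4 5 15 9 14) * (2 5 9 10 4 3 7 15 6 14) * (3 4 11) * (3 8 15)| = |(0 3 7 4 9 2 5 6 14)(8 15 10 11)| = 36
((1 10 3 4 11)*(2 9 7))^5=(11)(2 7 9)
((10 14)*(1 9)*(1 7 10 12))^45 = ((1 9 7 10 14 12))^45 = (1 10)(7 12)(9 14)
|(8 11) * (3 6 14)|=6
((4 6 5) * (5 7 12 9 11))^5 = (4 11 12 6 5 9 7)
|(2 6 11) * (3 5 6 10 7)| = |(2 10 7 3 5 6 11)| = 7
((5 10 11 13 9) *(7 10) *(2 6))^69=((2 6)(5 7 10 11 13 9))^69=(2 6)(5 11)(7 13)(9 10)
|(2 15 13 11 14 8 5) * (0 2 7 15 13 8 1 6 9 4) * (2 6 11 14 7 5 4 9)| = 11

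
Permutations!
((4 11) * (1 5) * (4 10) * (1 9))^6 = (11)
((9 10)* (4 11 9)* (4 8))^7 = ((4 11 9 10 8))^7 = (4 9 8 11 10)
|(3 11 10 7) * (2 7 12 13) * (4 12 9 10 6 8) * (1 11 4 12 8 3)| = |(1 11 6 3 4 8 12 13 2 7)(9 10)| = 10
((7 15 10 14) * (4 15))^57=((4 15 10 14 7))^57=(4 10 7 15 14)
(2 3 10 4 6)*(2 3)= (3 10 4 6)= [0, 1, 2, 10, 6, 5, 3, 7, 8, 9, 4]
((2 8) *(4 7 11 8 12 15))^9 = (2 15 7 8 12 4 11)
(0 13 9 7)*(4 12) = (0 13 9 7)(4 12) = [13, 1, 2, 3, 12, 5, 6, 0, 8, 7, 10, 11, 4, 9]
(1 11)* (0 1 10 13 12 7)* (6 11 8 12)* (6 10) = (0 1 8 12 7)(6 11)(10 13) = [1, 8, 2, 3, 4, 5, 11, 0, 12, 9, 13, 6, 7, 10]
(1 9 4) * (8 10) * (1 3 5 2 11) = (1 9 4 3 5 2 11)(8 10) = [0, 9, 11, 5, 3, 2, 6, 7, 10, 4, 8, 1]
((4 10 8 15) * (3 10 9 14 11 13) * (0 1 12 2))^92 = ((0 1 12 2)(3 10 8 15 4 9 14 11 13))^92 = (3 8 4 14 13 10 15 9 11)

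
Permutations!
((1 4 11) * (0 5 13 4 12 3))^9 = ((0 5 13 4 11 1 12 3))^9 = (0 5 13 4 11 1 12 3)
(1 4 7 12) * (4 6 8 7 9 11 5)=(1 6 8 7 12)(4 9 11 5)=[0, 6, 2, 3, 9, 4, 8, 12, 7, 11, 10, 5, 1]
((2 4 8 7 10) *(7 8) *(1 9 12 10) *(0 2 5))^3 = ((0 2 4 7 1 9 12 10 5))^3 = (0 7 12)(1 10 2)(4 9 5)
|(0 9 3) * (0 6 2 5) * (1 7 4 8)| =|(0 9 3 6 2 5)(1 7 4 8)| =12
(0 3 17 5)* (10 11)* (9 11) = [3, 1, 2, 17, 4, 0, 6, 7, 8, 11, 9, 10, 12, 13, 14, 15, 16, 5] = (0 3 17 5)(9 11 10)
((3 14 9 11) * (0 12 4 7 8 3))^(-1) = ((0 12 4 7 8 3 14 9 11))^(-1) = (0 11 9 14 3 8 7 4 12)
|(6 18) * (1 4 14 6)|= 5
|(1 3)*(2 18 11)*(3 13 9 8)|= 15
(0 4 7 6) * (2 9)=[4, 1, 9, 3, 7, 5, 0, 6, 8, 2]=(0 4 7 6)(2 9)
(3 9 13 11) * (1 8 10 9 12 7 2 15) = (1 8 10 9 13 11 3 12 7 2 15) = [0, 8, 15, 12, 4, 5, 6, 2, 10, 13, 9, 3, 7, 11, 14, 1]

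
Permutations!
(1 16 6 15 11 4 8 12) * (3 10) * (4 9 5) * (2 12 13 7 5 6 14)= [0, 16, 12, 10, 8, 4, 15, 5, 13, 6, 3, 9, 1, 7, 2, 11, 14]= (1 16 14 2 12)(3 10)(4 8 13 7 5)(6 15 11 9)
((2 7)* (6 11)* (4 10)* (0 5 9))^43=((0 5 9)(2 7)(4 10)(6 11))^43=(0 5 9)(2 7)(4 10)(6 11)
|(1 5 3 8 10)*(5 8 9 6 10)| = |(1 8 5 3 9 6 10)| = 7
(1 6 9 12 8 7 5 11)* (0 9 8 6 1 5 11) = [9, 1, 2, 3, 4, 0, 8, 11, 7, 12, 10, 5, 6] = (0 9 12 6 8 7 11 5)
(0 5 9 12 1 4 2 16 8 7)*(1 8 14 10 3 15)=(0 5 9 12 8 7)(1 4 2 16 14 10 3 15)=[5, 4, 16, 15, 2, 9, 6, 0, 7, 12, 3, 11, 8, 13, 10, 1, 14]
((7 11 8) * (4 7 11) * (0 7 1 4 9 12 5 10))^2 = ((0 7 9 12 5 10)(1 4)(8 11))^2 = (0 9 5)(7 12 10)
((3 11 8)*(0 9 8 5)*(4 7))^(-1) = ((0 9 8 3 11 5)(4 7))^(-1) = (0 5 11 3 8 9)(4 7)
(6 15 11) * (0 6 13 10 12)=[6, 1, 2, 3, 4, 5, 15, 7, 8, 9, 12, 13, 0, 10, 14, 11]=(0 6 15 11 13 10 12)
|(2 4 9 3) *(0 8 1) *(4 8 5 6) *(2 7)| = 10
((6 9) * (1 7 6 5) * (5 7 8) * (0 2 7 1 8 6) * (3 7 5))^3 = ((0 2 5 8 3 7)(1 6 9))^3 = (9)(0 8)(2 3)(5 7)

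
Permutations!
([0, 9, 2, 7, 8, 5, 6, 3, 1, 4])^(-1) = (1 8 4 9)(3 7)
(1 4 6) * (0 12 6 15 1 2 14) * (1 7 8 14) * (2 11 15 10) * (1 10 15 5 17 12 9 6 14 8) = (0 9 6 11 5 17 12 14)(1 4 15 7)(2 10) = [9, 4, 10, 3, 15, 17, 11, 1, 8, 6, 2, 5, 14, 13, 0, 7, 16, 12]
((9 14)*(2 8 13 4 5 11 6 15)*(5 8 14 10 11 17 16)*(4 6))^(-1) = (2 15 6 13 8 4 11 10 9 14)(5 16 17)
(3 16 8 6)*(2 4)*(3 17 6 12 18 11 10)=(2 4)(3 16 8 12 18 11 10)(6 17)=[0, 1, 4, 16, 2, 5, 17, 7, 12, 9, 3, 10, 18, 13, 14, 15, 8, 6, 11]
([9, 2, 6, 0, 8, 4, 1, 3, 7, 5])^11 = (0 8 9 7 5 3 4)(1 6 2)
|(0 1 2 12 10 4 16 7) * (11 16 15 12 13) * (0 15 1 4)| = |(0 4 1 2 13 11 16 7 15 12 10)| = 11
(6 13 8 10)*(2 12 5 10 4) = (2 12 5 10 6 13 8 4) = [0, 1, 12, 3, 2, 10, 13, 7, 4, 9, 6, 11, 5, 8]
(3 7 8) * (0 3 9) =(0 3 7 8 9) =[3, 1, 2, 7, 4, 5, 6, 8, 9, 0]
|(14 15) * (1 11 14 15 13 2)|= |(15)(1 11 14 13 2)|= 5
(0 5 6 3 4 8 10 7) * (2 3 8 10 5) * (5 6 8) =[2, 1, 3, 4, 10, 8, 5, 0, 6, 9, 7] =(0 2 3 4 10 7)(5 8 6)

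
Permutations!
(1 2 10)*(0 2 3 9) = (0 2 10 1 3 9) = [2, 3, 10, 9, 4, 5, 6, 7, 8, 0, 1]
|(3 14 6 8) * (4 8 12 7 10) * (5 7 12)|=8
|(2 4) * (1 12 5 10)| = 4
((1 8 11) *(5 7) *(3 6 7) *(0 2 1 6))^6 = ((0 2 1 8 11 6 7 5 3))^6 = (0 7 8)(1 3 6)(2 5 11)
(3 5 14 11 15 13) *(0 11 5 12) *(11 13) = (0 13 3 12)(5 14)(11 15) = [13, 1, 2, 12, 4, 14, 6, 7, 8, 9, 10, 15, 0, 3, 5, 11]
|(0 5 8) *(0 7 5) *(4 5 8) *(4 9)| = |(4 5 9)(7 8)| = 6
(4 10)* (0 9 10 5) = (0 9 10 4 5) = [9, 1, 2, 3, 5, 0, 6, 7, 8, 10, 4]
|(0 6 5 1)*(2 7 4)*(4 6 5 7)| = 6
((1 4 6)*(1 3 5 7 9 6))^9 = (1 4)(3 6 9 7 5)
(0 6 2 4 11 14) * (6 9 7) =(0 9 7 6 2 4 11 14) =[9, 1, 4, 3, 11, 5, 2, 6, 8, 7, 10, 14, 12, 13, 0]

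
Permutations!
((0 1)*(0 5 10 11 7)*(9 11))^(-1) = (0 7 11 9 10 5 1)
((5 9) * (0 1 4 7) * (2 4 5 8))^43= ((0 1 5 9 8 2 4 7))^43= (0 9 4 1 8 7 5 2)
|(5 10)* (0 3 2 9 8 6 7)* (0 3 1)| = |(0 1)(2 9 8 6 7 3)(5 10)| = 6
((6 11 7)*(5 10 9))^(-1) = ((5 10 9)(6 11 7))^(-1) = (5 9 10)(6 7 11)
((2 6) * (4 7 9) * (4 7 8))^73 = (2 6)(4 8)(7 9)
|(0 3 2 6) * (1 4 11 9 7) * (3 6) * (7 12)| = |(0 6)(1 4 11 9 12 7)(2 3)| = 6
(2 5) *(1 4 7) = (1 4 7)(2 5) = [0, 4, 5, 3, 7, 2, 6, 1]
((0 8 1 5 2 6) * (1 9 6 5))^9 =((0 8 9 6)(2 5))^9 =(0 8 9 6)(2 5)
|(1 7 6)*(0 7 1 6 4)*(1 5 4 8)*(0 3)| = |(0 7 8 1 5 4 3)| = 7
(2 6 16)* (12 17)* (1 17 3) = (1 17 12 3)(2 6 16) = [0, 17, 6, 1, 4, 5, 16, 7, 8, 9, 10, 11, 3, 13, 14, 15, 2, 12]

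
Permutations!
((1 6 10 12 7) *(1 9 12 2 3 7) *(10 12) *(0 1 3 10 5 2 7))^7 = ((0 1 6 12 3)(2 10 7 9 5))^7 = (0 6 3 1 12)(2 7 5 10 9)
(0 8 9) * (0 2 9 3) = (0 8 3)(2 9) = [8, 1, 9, 0, 4, 5, 6, 7, 3, 2]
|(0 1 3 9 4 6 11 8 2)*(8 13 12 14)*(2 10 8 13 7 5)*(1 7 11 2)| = |(0 7 5 1 3 9 4 6 2)(8 10)(12 14 13)| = 18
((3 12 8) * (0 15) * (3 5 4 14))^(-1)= (0 15)(3 14 4 5 8 12)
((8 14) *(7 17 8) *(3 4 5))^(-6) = ((3 4 5)(7 17 8 14))^(-6) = (7 8)(14 17)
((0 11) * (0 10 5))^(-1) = ((0 11 10 5))^(-1) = (0 5 10 11)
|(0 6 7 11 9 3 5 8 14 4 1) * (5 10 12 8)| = 12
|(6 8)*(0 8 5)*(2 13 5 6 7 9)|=|(0 8 7 9 2 13 5)|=7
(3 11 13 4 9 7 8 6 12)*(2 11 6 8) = (2 11 13 4 9 7)(3 6 12) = [0, 1, 11, 6, 9, 5, 12, 2, 8, 7, 10, 13, 3, 4]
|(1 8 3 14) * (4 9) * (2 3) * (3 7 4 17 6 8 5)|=28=|(1 5 3 14)(2 7 4 9 17 6 8)|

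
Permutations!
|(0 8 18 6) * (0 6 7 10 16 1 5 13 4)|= |(0 8 18 7 10 16 1 5 13 4)|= 10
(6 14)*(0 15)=[15, 1, 2, 3, 4, 5, 14, 7, 8, 9, 10, 11, 12, 13, 6, 0]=(0 15)(6 14)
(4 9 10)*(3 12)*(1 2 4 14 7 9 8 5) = (1 2 4 8 5)(3 12)(7 9 10 14) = [0, 2, 4, 12, 8, 1, 6, 9, 5, 10, 14, 11, 3, 13, 7]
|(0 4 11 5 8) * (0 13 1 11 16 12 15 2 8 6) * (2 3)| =13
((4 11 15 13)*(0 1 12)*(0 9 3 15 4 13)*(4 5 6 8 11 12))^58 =(0 4 9 15 1 12 3)(5 8)(6 11) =((0 1 4 12 9 3 15)(5 6 8 11))^58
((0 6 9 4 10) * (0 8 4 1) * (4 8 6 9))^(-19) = (0 1 9)(4 6 10)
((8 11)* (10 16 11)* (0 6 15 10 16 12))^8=(0 10 6 12 15)(8 11 16)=((0 6 15 10 12)(8 16 11))^8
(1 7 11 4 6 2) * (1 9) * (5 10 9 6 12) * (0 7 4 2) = (0 7 11 2 6)(1 4 12 5 10 9) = [7, 4, 6, 3, 12, 10, 0, 11, 8, 1, 9, 2, 5]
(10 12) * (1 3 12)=[0, 3, 2, 12, 4, 5, 6, 7, 8, 9, 1, 11, 10]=(1 3 12 10)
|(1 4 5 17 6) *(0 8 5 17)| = |(0 8 5)(1 4 17 6)| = 12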